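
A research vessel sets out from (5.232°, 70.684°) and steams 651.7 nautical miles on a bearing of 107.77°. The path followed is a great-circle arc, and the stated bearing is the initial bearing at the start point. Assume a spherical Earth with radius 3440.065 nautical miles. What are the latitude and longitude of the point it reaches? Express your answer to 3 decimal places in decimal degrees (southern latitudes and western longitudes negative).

latitude 1.852°, longitude 81.020°

Angular distance δ = d/R = 651.7 / 3440.065 = 0.189444 rad.
Converting: φ₁ = 0.091316 rad, θ = 1.880941 rad.
Destination latitude: φ₂ = arcsin( sin φ₁ cos δ + cos φ₁ sin δ cos θ ) = arcsin(0.032324) = 1.852°.
Δλ = atan2( sin θ sin δ cos φ₁ , cos δ − sin φ₁ sin φ₂ ) = atan2(0.178581, 0.979161) = 0.180399 rad = 10.336°.
λ₂ = λ₁ + Δλ = 81.020°.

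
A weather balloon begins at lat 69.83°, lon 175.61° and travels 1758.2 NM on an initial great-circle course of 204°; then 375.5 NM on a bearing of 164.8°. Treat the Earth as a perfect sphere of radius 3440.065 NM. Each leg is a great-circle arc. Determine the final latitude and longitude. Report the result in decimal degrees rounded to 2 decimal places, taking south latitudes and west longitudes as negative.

latitude 35.60°, longitude 162.18°

Apply the spherical direct solution leg by leg, carrying full precision between legs.
Leg 1: from (69.83°, 175.61°), δ = 1758.2/3440.065 = 0.511095 rad, θ = 204° → φ = 41.66°, λ = 160.17°.
Leg 2: from (41.66°, 160.17°), δ = 375.5/3440.065 = 0.109155 rad, θ = 164.8° → φ = 35.60°, λ = 162.18°.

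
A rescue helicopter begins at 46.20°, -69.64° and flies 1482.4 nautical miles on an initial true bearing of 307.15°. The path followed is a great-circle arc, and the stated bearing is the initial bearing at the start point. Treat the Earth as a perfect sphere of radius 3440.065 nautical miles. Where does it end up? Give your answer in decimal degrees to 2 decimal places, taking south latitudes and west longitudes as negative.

latitude 56.14°, longitude -106.33°

Angular distance δ = d/R = 1482.4 / 3440.065 = 0.430922 rad.
Converting: φ₁ = 0.806342 rad, θ = 5.360779 rad.
sin φ₂ = sin φ₁ cos δ + cos φ₁ sin δ cos θ = (0.721760)(0.908581) + (0.692143)(0.417709)(0.603904) = 0.830375
φ₂ = asin(0.830375) = 0.979780 rad = 56.14°.
Δλ = atan2( sin θ sin δ cos φ₁ , cos δ − sin φ₁ sin φ₂ ) = atan2(-0.230441, 0.309249) = -0.640397 rad = -36.69°.
Hence λ₂ = -69.64° + -36.69° = -106.33°.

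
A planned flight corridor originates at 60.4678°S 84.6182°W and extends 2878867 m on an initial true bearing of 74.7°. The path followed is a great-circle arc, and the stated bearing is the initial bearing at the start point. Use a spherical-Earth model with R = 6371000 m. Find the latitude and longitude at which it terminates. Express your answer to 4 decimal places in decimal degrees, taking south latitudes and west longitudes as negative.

Central angle δ = d/R = 0.451871 rad.
Converting: φ₁ = -1.055362 rad, θ = 1.303761 rad.
Destination latitude: φ₂ = arcsin( sin φ₁ cos δ + cos φ₁ sin δ cos θ ) = arcsin(-0.725957) = -46.5485°.
For the longitude increment, Δλ = atan2( sin θ sin δ cos φ₁, cos δ − sin φ₁ sin φ₂ ) = atan2(0.207602, 0.267992) = 37.7634°.
λ₂ = -84.6182° + 37.7634° = -46.8548°.

latitude -46.5485°, longitude -46.8548°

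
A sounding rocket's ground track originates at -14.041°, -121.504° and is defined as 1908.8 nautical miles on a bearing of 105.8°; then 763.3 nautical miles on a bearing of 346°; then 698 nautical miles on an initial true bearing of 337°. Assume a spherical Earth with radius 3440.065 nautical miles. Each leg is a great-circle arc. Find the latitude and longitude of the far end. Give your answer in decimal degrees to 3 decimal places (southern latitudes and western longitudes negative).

Apply the spherical direct solution leg by leg, carrying full precision between legs.
Leg 1: from (-14.041°, -121.504°), δ = 1908.8/3440.065 = 0.554873 rad, θ = 105.8° → φ = -20.205°, λ = -88.809°.
Leg 2: from (-20.205°, -88.809°), δ = 763.3/3440.065 = 0.221885 rad, θ = 346° → φ = -7.846°, λ = -91.889°.
Leg 3: from (-7.846°, -91.889°), δ = 698/3440.065 = 0.202903 rad, θ = 337° → φ = 2.868°, λ = -96.411°.

latitude 2.868°, longitude -96.411°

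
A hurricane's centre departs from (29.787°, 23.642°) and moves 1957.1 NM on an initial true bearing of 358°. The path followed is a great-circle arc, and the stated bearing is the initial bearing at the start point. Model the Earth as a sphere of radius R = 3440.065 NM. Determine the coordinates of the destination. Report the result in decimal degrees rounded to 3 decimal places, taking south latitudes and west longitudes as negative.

latitude 62.348°, longitude 21.320°

Angular distance δ = d/R = 1957.1 / 3440.065 = 0.568914 rad.
Start latitude φ₁ = 0.519881 rad; initial bearing θ = 6.248279 rad.
Destination latitude: φ₂ = arcsin( sin φ₁ cos δ + cos φ₁ sin δ cos θ ) = arcsin(0.885784) = 62.348°.
For the longitude increment, Δλ = atan2( sin θ sin δ cos φ₁, cos δ − sin φ₁ sin φ₂ ) = atan2(-0.016317, 0.402449) = -2.322°.
λ₂ = 23.642° + -2.322° = 21.320°.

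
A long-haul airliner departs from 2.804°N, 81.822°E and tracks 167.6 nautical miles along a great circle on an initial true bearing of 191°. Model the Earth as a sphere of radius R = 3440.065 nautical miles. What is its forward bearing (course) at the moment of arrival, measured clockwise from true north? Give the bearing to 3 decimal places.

Central angle δ = d/R = 0.048720 rad.
Converting: φ₁ = 0.048939 rad, θ = 3.333579 rad.
Applying the spherical law of cosines for sides, sin φ₂ = sin φ₁ cos δ + cos φ₁ sin δ cos θ = 0.001113, so φ₂ = 0.064°.
Δλ = atan2( sin θ sin δ cos φ₁ , cos δ − sin φ₁ sin φ₂ ) = atan2(-0.009281, 0.998759) = -0.009293 rad = -0.532°.
λ₂ = 81.822° + -0.532° = 81.290°.
The forward bearing on arrival equals the back-azimuth from the destination plus 180°.
Back-azimuth from P₂ (0.064°, 81.290°) to P₁ (2.804°, 81.822°), with Δλ' = λ₁ − λ₂ = 0.532°: atan2( sin Δλ' cos φ₁ , cos φ₂ sin φ₁ − sin φ₂ cos φ₁ cos Δλ' ) = 10.987°.
Final bearing = (10.987° + 180°) mod 360° = 190.987°.

final bearing 190.987°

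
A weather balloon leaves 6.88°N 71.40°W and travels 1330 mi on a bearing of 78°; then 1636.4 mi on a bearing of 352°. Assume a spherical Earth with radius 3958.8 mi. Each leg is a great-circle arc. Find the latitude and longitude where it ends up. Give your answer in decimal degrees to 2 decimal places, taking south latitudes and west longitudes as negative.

Apply the spherical direct solution leg by leg, carrying full precision between legs.
Leg 1: from (6.88°, -71.40°), δ = 1330/3958.8 = 0.335960 rad, θ = 78° → φ = 10.44°, λ = -52.26°.
Leg 2: from (10.44°, -52.26°), δ = 1636.4/3958.8 = 0.413358 rad, θ = 352° → φ = 33.85°, λ = -56.12°.

latitude 33.85°, longitude -56.12°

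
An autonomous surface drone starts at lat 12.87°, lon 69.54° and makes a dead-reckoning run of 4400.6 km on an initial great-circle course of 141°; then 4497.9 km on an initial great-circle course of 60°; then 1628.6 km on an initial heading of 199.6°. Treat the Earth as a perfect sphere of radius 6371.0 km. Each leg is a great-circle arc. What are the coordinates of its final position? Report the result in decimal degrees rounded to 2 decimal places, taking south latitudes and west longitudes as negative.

Apply the spherical direct solution leg by leg, carrying full precision between legs.
Leg 1: from (12.87°, 69.54°), δ = 4400.6/6371 = 0.690724 rad, θ = 141° → φ = -18.12°, λ = 94.49°.
Leg 2: from (-18.12°, 94.49°), δ = 4497.9/6371 = 0.705996 rad, θ = 60° → φ = 4.11°, λ = 128.78°.
Leg 3: from (4.11°, 128.78°), δ = 1628.6/6371 = 0.255627 rad, θ = 199.6° → φ = -9.69°, λ = 123.84°.

latitude -9.69°, longitude 123.84°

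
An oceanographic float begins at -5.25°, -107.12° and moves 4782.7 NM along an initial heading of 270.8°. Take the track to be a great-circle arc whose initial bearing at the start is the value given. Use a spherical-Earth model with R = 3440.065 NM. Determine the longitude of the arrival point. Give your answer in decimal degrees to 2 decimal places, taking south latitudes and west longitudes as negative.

Central angle δ = d/R = 1.390293 rad.
With φ₁ = -5.25° = -0.091630 rad and θ = 270.8° = 4.726352 rad:
Applying the spherical law of cosines for sides, sin φ₂ = sin φ₁ cos δ + cos φ₁ sin δ cos θ = -0.002749, so φ₂ = -0.16°.
For the longitude increment, Δλ = atan2( sin θ sin δ cos φ₁, cos δ − sin φ₁ sin φ₂ ) = atan2(-0.979531, 0.179273) = -79.63°.
λ₂ = -107.12° + -79.63° = -186.75°, normalized to (−180°, 180°] → 173.25°.

longitude 173.25°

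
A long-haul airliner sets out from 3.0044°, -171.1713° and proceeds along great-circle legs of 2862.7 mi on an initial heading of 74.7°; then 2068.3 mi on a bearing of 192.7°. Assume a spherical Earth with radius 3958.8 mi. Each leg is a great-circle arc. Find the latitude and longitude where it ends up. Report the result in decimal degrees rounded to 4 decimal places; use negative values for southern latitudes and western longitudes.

latitude -16.8816°, longitude -136.9587°

Apply the spherical direct solution leg by leg, carrying full precision between legs.
Leg 1: from (3.0044°, -171.1713°), δ = 2862.7/3958.8 = 0.723123 rad, θ = 74.7° → φ = 12.3374°, λ = -130.3755°.
Leg 2: from (12.3374°, -130.3755°), δ = 2068.3/3958.8 = 0.522456 rad, θ = 192.7° → φ = -16.8816°, λ = -136.9587°.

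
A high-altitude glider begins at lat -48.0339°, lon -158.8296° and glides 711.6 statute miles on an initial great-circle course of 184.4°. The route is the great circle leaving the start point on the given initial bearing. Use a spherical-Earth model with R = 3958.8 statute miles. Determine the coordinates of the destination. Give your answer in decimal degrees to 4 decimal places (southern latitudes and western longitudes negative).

The arc subtends δ = 711.6/3958.8 = 0.179751 rad at the centre.
Converting: φ₁ = -0.838350 rad, θ = 3.218387 rad.
Applying the spherical law of cosines for sides, sin φ₂ = sin φ₁ cos δ + cos φ₁ sin δ cos θ = -0.850760, so φ₂ = -58.2945°.
For the longitude increment, Δλ = atan2( sin θ sin δ cos φ₁, cos δ − sin φ₁ sin φ₂ ) = atan2(-0.009172, 0.351313) = -1.4955°.
λ₂ = -158.8296° + -1.4955° = -160.3251°.

latitude -58.2945°, longitude -160.3251°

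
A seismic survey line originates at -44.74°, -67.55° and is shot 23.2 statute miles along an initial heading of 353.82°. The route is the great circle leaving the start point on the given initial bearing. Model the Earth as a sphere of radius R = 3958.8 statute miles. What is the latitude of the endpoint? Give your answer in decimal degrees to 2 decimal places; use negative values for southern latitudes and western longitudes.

The arc subtends δ = 23.2/3958.8 = 0.005860 rad at the centre.
With φ₁ = -44.74° = -0.780860 rad and θ = 353.82° = 6.175324 rad:
Destination latitude: φ₂ = arcsin( sin φ₁ cos δ + cos φ₁ sin δ cos θ ) = arcsin(-0.699740) = -44.41°.
Δλ = atan2( sin θ sin δ cos φ₁ , cos δ − sin φ₁ sin φ₂ ) = atan2(-0.000448, 0.507442) = -0.000883 rad = -0.05°.
λ₂ = -67.55° + -0.05° = -67.60°.

latitude -44.41°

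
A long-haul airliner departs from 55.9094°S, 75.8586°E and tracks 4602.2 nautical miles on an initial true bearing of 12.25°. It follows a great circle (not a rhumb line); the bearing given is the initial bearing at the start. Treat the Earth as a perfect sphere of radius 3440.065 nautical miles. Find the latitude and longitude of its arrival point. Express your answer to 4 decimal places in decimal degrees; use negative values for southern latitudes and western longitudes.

latitude 19.9834°, longitude 88.5483°

δ = 4602.2/3440.065 = 1.337824 rad (76.6516°).
With φ₁ = -55.9094° = -0.975803 rad and θ = 12.25° = 0.213803 rad:
Destination latitude: φ₂ = arcsin( sin φ₁ cos δ + cos φ₁ sin δ cos θ ) = arcsin(0.341747) = 19.9834°.
Then Δλ = atan2(0.115713, 0.513890) = 0.221478 rad, from sin θ sin δ cos φ₁ over cos δ − sin φ₁ sin φ₂.
λ₂ = 75.8586° + 12.6897° = 88.5483°.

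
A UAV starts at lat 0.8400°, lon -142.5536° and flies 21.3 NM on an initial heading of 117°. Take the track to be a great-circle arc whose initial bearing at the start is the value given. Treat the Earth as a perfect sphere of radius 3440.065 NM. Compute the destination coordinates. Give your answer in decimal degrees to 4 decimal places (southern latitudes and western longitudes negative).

Angular distance δ = d/R = 21.3 / 3440.065 = 0.006192 rad.
With φ₁ = 0.8400° = 0.014661 rad and θ = 117° = 2.042035 rad:
sin φ₂ = sin φ₁ cos δ + cos φ₁ sin δ cos θ = (0.014660)(0.999981) + (0.999893)(0.006192)(-0.453990) = 0.011849
φ₂ = asin(0.011849) = 0.011850 rad = 0.6789°.
Δλ = atan2( sin θ sin δ cos φ₁ , cos δ − sin φ₁ sin φ₂ ) = atan2(0.005516, 0.999807) = 0.005517 rad = 0.3161°.
Hence λ₂ = -142.5536° + 0.3161° = -142.2375°.

latitude 0.6789°, longitude -142.2375°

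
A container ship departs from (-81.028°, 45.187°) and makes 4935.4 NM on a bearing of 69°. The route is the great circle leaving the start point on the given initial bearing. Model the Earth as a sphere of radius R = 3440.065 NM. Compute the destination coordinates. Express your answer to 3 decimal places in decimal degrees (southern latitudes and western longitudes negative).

latitude -4.512°, longitude 113.285°

The arc subtends δ = 4935.4/3440.065 = 1.434682 rad at the centre.
With φ₁ = -81.028° = -1.414205 rad and θ = 69° = 1.204277 rad:
Applying the spherical law of cosines for sides, sin φ₂ = sin φ₁ cos δ + cos φ₁ sin δ cos θ = -0.078663, so φ₂ = -4.512°.
For the longitude increment, Δλ = atan2( sin θ sin δ cos φ₁, cos δ − sin φ₁ sin φ₂ ) = atan2(0.144247, 0.057994) = 68.098°.
λ₂ = λ₁ + Δλ = 113.285°.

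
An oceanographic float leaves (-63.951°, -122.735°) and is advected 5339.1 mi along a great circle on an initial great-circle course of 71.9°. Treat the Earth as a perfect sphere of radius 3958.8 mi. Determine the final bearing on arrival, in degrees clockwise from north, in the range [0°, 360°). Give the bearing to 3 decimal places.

δ = 5339.1/3958.8 = 1.348666 rad (77.2729°).
Converting: φ₁ = -1.116156 rad, θ = 1.254892 rad.
sin φ₂ = sin φ₁ cos δ + cos φ₁ sin δ cos θ = (-0.898419)(0.220308) + (0.439140)(0.975430)(0.310676) = -0.064850
φ₂ = asin(-0.064850) = -0.064896 rad = -3.718°.
Then Δλ = atan2(0.407154, 0.162045) = 1.192020 rad, from sin θ sin δ cos φ₁ over cos δ − sin φ₁ sin φ₂.
λ₂ = -122.735° + 68.298° = -54.437°.
The forward bearing on arrival equals the back-azimuth from the destination plus 180°.
Back-azimuth from P₂ (-3.718°, -54.437°) to P₁ (-63.951°, -122.735°), with Δλ' = λ₁ − λ₂ = -68.298°: atan2( sin Δλ' cos φ₁ , cos φ₂ sin φ₁ − sin φ₂ cos φ₁ cos Δλ' ) = 204.727°.
Final bearing = (204.727° + 180°) mod 360° = 24.727°.

final bearing 24.727°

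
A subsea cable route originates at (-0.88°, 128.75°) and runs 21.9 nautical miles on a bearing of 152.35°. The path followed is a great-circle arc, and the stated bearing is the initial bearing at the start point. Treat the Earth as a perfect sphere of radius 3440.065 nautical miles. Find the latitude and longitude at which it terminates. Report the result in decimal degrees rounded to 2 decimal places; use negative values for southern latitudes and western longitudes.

latitude -1.20°, longitude 128.92°

δ = 21.9/3440.065 = 0.006366 rad (0.3648°).
With φ₁ = -0.88° = -0.015359 rad and θ = 152.35° = 2.659009 rad:
Destination latitude: φ₂ = arcsin( sin φ₁ cos δ + cos φ₁ sin δ cos θ ) = arcsin(-0.020996) = -1.20°.
Δλ = atan2( sin θ sin δ cos φ₁ , cos δ − sin φ₁ sin φ₂ ) = atan2(0.002954, 0.999657) = 0.002955 rad = 0.17°.
Hence λ₂ = 128.75° + 0.17° = 128.92°.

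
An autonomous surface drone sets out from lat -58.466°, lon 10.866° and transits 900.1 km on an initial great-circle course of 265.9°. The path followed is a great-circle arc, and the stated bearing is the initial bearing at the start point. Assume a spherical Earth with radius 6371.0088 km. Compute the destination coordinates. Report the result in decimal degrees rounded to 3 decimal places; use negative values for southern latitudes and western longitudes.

Central angle δ = d/R = 0.141281 rad.
Converting: φ₁ = -1.020424 rad, θ = 4.640830 rad.
sin φ₂ = sin φ₁ cos δ + cos φ₁ sin δ cos θ = (-0.852330)(0.990036) + (0.523004)(0.140811)(-0.071497) = -0.849103
φ₂ = asin(-0.849103) = -1.014285 rad = -58.114°.
Δλ = atan2( sin θ sin δ cos φ₁ , cos δ − sin φ₁ sin φ₂ ) = atan2(-0.073456, 0.266320) = -0.269128 rad = -15.420°.
λ₂ = λ₁ + Δλ = -4.554°.

latitude -58.114°, longitude -4.554°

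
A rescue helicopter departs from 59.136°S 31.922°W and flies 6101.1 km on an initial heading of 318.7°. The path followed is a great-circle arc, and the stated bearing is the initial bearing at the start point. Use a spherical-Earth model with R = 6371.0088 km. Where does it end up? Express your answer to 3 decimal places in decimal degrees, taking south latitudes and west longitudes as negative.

δ = 6101.1/6371.0088 = 0.957635 rad (54.8684°).
Converting: φ₁ = -1.032118 rad, θ = 5.562364 rad.
Destination latitude: φ₂ = arcsin( sin φ₁ cos δ + cos φ₁ sin δ cos θ ) = arcsin(-0.178771) = -10.298°.
Then Δλ = atan2(-0.276904, 0.422001) = -0.580699 rad, from sin θ sin δ cos φ₁ over cos δ − sin φ₁ sin φ₂.
Hence λ₂ = -31.922° + -33.272° = -65.194°.

latitude -10.298°, longitude -65.194°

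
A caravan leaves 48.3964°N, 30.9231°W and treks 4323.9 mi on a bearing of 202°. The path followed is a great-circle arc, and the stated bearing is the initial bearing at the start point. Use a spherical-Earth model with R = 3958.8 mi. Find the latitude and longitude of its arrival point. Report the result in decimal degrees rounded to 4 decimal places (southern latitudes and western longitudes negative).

Central angle δ = d/R = 1.092225 rad.
Start latitude φ₁ = 0.844677 rad; initial bearing θ = 3.525565 rad.
Destination latitude: φ₂ = arcsin( sin φ₁ cos δ + cos φ₁ sin δ cos θ ) = arcsin(-0.202112) = -11.6605°.
Δλ = atan2( sin θ sin δ cos φ₁ , cos δ − sin φ₁ sin φ₂ ) = atan2(-0.220785, 0.611642) = -0.346415 rad = -19.8481°.
Hence λ₂ = -30.9231° + -19.8481° = -50.7712°.

latitude -11.6605°, longitude -50.7712°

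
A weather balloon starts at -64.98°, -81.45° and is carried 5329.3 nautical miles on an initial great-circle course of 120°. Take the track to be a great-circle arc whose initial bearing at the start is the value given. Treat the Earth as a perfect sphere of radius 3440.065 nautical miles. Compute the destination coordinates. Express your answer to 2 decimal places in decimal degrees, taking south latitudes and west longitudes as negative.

Angular distance δ = d/R = 5329.3 / 3440.065 = 1.549186 rad.
Converting: φ₁ = -1.134115 rad, θ = 2.094395 rad.
sin φ₂ = sin φ₁ cos δ + cos φ₁ sin δ cos θ = (-0.906160)(0.021609) + (0.422935)(0.999767)(-0.500000) = -0.230999
φ₂ = asin(-0.230999) = -0.233104 rad = -13.36°.
Then Δλ = atan2(0.366187, -0.187713) = 2.044486 rad, from sin θ sin δ cos φ₁ over cos δ − sin φ₁ sin φ₂.
Hence λ₂ = -81.45° + 117.14° = 35.69°.

latitude -13.36°, longitude 35.69°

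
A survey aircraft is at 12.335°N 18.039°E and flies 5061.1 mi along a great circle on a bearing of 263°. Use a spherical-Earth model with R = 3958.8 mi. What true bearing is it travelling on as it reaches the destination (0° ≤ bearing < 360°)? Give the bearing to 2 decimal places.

final bearing 256.16°

δ = 5061.1/3958.8 = 1.278443 rad (73.2494°).
Start latitude φ₁ = 0.215286 rad; initial bearing θ = 4.590216 rad.
Applying the spherical law of cosines for sides, sin φ₂ = sin φ₁ cos δ + cos φ₁ sin δ cos θ = -0.052436, so φ₂ = -3.006°.
Then Δλ = atan2(-0.928490, 0.299408) = -1.258856 rad, from sin θ sin δ cos φ₁ over cos δ − sin φ₁ sin φ₂.
λ₂ = λ₁ + Δλ = -54.088°.
The forward bearing on arrival equals the back-azimuth from the destination plus 180°.
Back-azimuth from P₂ (-3.01°, -54.09°) to P₁ (12.34°, 18.04°), with Δλ' = λ₁ − λ₂ = 72.13°: atan2( sin Δλ' cos φ₁ , cos φ₂ sin φ₁ − sin φ₂ cos φ₁ cos Δλ' ) = 76.16°.
Final bearing = (76.16° + 180°) mod 360° = 256.16°.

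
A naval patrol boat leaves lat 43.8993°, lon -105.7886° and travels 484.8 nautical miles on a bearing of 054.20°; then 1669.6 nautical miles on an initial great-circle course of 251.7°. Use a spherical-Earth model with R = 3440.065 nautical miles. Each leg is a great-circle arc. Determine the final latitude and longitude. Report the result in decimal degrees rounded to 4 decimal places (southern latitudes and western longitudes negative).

Apply the spherical direct solution leg by leg, carrying full precision between legs.
Leg 1: from (43.8993°, -105.7886°), δ = 484.8/3440.065 = 0.140928 rad, θ = 54.2° → φ = 48.2212°, λ = -95.9432°.
Leg 2: from (48.2212°, -95.9432°), δ = 1669.6/3440.065 = 0.485340 rad, θ = 251.7° → φ = 34.1950°, λ = -128.3200°.

latitude 34.1950°, longitude -128.3200°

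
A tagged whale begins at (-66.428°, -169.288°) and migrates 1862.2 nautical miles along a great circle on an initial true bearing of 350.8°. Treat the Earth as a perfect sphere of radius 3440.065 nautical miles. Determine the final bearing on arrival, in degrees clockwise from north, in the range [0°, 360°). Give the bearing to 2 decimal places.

δ = 1862.2/3440.065 = 0.541327 rad (31.0158°).
Converting: φ₁ = -1.159387 rad, θ = 6.122615 rad.
Applying the spherical law of cosines for sides, sin φ₂ = sin φ₁ cos δ + cos φ₁ sin δ cos θ = -0.582106, so φ₂ = -35.599°.
Δλ = atan2( sin θ sin δ cos φ₁ , cos δ − sin φ₁ sin φ₂ ) = atan2(-0.032945, 0.323492) = -0.101492 rad = -5.815°.
Hence λ₂ = -169.288° + -5.815° = -175.103°.
The forward bearing on arrival equals the back-azimuth from the destination plus 180°.
Back-azimuth from P₂ (-35.60°, -175.10°) to P₁ (-66.43°, -169.29°), with Δλ' = λ₁ − λ₂ = 5.82°: atan2( sin Δλ' cos φ₁ , cos φ₂ sin φ₁ − sin φ₂ cos φ₁ cos Δλ' ) = 175.49°.
Final bearing = (175.49° + 180°) mod 360° = 355.49°.

final bearing 355.49°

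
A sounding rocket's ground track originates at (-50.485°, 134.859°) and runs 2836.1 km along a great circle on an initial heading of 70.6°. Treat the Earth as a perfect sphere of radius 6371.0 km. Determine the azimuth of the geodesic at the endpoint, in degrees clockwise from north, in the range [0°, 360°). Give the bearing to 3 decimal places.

final bearing 48.933°

Central angle δ = d/R = 0.445158 rad.
Converting: φ₁ = -0.881129 rad, θ = 1.232202 rad.
Destination latitude: φ₂ = arcsin( sin φ₁ cos δ + cos φ₁ sin δ cos θ ) = arcsin(-0.605268) = -37.248°.
Then Δλ = atan2(0.258426, 0.435604) = 0.535449 rad, from sin θ sin δ cos φ₁ over cos δ − sin φ₁ sin φ₂.
λ₂ = λ₁ + Δλ = 165.538°.
The forward bearing on arrival equals the back-azimuth from the destination plus 180°.
Back-azimuth from P₂ (-37.248°, 165.538°) to P₁ (-50.485°, 134.859°), with Δλ' = λ₁ − λ₂ = -30.679°: atan2( sin Δλ' cos φ₁ , cos φ₂ sin φ₁ − sin φ₂ cos φ₁ cos Δλ' ) = 228.933°.
Final bearing = (228.933° + 180°) mod 360° = 48.933°.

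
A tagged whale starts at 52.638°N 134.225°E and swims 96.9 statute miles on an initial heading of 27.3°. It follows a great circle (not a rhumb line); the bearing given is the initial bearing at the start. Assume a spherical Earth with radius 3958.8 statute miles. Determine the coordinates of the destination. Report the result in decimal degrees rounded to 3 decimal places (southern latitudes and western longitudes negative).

latitude 53.879°, longitude 135.316°

Central angle δ = d/R = 0.024477 rad.
Start latitude φ₁ = 0.918706 rad; initial bearing θ = 0.476475 rad.
Applying the spherical law of cosines for sides, sin φ₂ = sin φ₁ cos δ + cos φ₁ sin δ cos θ = 0.807777, so φ₂ = 53.879°.
Δλ = atan2( sin θ sin δ cos φ₁ , cos δ − sin φ₁ sin φ₂ ) = atan2(0.006812, 0.357665) = 0.019044 rad = 1.091°.
Hence λ₂ = 134.225° + 1.091° = 135.316°.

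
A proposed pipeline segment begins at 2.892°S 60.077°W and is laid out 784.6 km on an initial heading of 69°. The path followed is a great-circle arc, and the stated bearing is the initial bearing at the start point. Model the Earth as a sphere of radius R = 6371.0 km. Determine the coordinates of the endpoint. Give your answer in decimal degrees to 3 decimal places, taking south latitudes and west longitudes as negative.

latitude -0.350°, longitude -53.492°

Angular distance δ = d/R = 784.6 / 6371 = 0.123152 rad.
Converting: φ₁ = -0.050475 rad, θ = 1.204277 rad.
Applying the spherical law of cosines for sides, sin φ₂ = sin φ₁ cos δ + cos φ₁ sin δ cos θ = -0.006105, so φ₂ = -0.350°.
For the longitude increment, Δλ = atan2( sin θ sin δ cos φ₁, cos δ − sin φ₁ sin φ₂ ) = atan2(0.114536, 0.992118) = 6.585°.
λ₂ = λ₁ + Δλ = -53.492°.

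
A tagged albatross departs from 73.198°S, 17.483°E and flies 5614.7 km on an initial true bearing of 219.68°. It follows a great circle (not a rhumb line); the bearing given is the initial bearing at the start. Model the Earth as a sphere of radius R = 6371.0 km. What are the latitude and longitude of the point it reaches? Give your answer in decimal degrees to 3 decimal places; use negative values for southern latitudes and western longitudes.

latitude -51.320°, longitude -110.494°

Central angle δ = d/R = 0.881290 rad.
With φ₁ = -73.198° = -1.277546 rad and θ = 219.68° = 3.834139 rad:
sin φ₂ = sin φ₁ cos δ + cos φ₁ sin δ cos θ = (-0.957309)(0.636156) + (0.289065)(0.771560)(-0.769622) = -0.780648
φ₂ = asin(-0.780648) = -0.895702 rad = -51.320°.
Then Δλ = atan2(-0.142405, -0.111166) = -2.233613 rad, from sin θ sin δ cos φ₁ over cos δ − sin φ₁ sin φ₂.
λ₂ = λ₁ + Δλ = -110.494°.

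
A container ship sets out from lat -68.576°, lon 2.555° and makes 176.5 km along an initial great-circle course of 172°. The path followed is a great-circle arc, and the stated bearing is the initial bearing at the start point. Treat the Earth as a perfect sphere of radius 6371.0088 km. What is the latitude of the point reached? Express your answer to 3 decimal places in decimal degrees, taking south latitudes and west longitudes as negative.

latitude -70.147°

Central angle δ = d/R = 0.027704 rad.
Start latitude φ₁ = -1.196877 rad; initial bearing θ = 3.001966 rad.
Destination latitude: φ₂ = arcsin( sin φ₁ cos δ + cos φ₁ sin δ cos θ ) = arcsin(-0.940565) = -70.147°.
Then Δλ = atan2(0.001408, 0.124041) = 0.011352 rad, from sin θ sin δ cos φ₁ over cos δ − sin φ₁ sin φ₂.
Hence λ₂ = 2.555° + 0.650° = 3.205°.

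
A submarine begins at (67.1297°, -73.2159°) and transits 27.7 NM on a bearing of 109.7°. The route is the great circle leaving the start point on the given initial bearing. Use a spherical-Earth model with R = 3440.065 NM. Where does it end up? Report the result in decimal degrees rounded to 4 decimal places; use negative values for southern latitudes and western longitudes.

latitude 66.9703°, longitude -72.1056°

The arc subtends δ = 27.7/3440.065 = 0.008052 rad at the centre.
Start latitude φ₁ = 1.171634 rad; initial bearing θ = 1.914626 rad.
Applying the spherical law of cosines for sides, sin φ₂ = sin φ₁ cos δ + cos φ₁ sin δ cos θ = 0.920302, so φ₂ = 66.9703°.
Δλ = atan2( sin θ sin δ cos φ₁ , cos δ − sin φ₁ sin φ₂ ) = atan2(0.002946, 0.152013) = 0.019379 rad = 1.1103°.
λ₂ = -73.2159° + 1.1103° = -72.1056°.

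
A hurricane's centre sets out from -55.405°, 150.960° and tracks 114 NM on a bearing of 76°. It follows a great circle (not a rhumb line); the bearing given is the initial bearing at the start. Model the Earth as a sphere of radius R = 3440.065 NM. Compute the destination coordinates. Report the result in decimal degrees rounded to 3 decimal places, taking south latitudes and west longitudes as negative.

latitude -54.903°, longitude 154.165°

δ = 114/3440.065 = 0.033139 rad (1.8987°).
Start latitude φ₁ = -0.967000 rad; initial bearing θ = 1.326450 rad.
sin φ₂ = sin φ₁ cos δ + cos φ₁ sin δ cos θ = (-0.823186)(0.999451) + (0.567772)(0.033133)(0.241922) = -0.818183
φ₂ = asin(-0.818183) = -0.958244 rad = -54.903°.
Then Δλ = atan2(0.018253, 0.325934) = 0.055944 rad, from sin θ sin δ cos φ₁ over cos δ − sin φ₁ sin φ₂.
Hence λ₂ = 150.960° + 3.205° = 154.165°.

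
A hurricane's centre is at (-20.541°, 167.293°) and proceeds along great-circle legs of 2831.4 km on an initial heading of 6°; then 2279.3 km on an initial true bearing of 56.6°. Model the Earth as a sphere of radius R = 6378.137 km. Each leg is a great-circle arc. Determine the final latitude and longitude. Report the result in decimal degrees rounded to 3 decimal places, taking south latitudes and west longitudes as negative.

Apply the spherical direct solution leg by leg, carrying full precision between legs.
Leg 1: from (-20.541°, 167.293°), δ = 2831.4/6378.137 = 0.443923 rad, θ = 6° → φ = 4.767°, λ = 169.875°.
Leg 2: from (4.767°, 169.875°), δ = 2279.3/6378.137 = 0.357361 rad, θ = 56.6° → φ = 15.649°, λ = -172.471°.

latitude 15.649°, longitude -172.471°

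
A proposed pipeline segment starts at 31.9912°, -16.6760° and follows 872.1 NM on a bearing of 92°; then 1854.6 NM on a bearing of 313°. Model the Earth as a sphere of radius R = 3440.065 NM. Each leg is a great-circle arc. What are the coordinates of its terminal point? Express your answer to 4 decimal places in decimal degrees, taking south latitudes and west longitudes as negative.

latitude 47.3793°, longitude -33.4637°

Apply the spherical direct solution leg by leg, carrying full precision between legs.
Leg 1: from (31.9912°, -16.6760°), δ = 872.1/3440.065 = 0.253513 rad, θ = 92° → φ = 30.3600°, λ = 0.2112°.
Leg 2: from (30.3600°, 0.2112°), δ = 1854.6/3440.065 = 0.539118 rad, θ = 313° → φ = 47.3793°, λ = -33.4637°.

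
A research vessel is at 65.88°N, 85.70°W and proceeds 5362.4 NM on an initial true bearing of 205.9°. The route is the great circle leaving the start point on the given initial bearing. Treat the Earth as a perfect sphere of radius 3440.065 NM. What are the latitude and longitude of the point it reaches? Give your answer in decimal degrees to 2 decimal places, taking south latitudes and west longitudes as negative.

δ = 5362.4/3440.065 = 1.558808 rad (89.3131°).
With φ₁ = 65.88° = 1.149823 rad and θ = 205.9° = 3.593633 rad:
sin φ₂ = sin φ₁ cos δ + cos φ₁ sin δ cos θ = (0.912692)(0.011988) + (0.408649)(0.999928)(-0.899558) = -0.356635
φ₂ = asin(-0.356635) = -0.364664 rad = -20.89°.
For the longitude increment, Δλ = atan2( sin θ sin δ cos φ₁, cos δ − sin φ₁ sin φ₂ ) = atan2(-0.178486, 0.337486) = -27.87°.
λ₂ = λ₁ + Δλ = -113.57°.

latitude -20.89°, longitude -113.57°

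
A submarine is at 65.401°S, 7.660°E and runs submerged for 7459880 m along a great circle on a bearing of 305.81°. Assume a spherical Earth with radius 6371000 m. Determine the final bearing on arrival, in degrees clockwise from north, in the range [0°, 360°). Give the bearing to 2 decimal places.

final bearing 340.10°

The arc subtends δ = 7459880/6371000 = 1.170912 rad at the centre.
With φ₁ = -65.401° = -1.141463 rad and θ = 305.81° = 5.337391 rad:
Applying the spherical law of cosines for sides, sin φ₂ = sin φ₁ cos δ + cos φ₁ sin δ cos θ = -0.129638, so φ₂ = -7.449°.
Δλ = atan2( sin θ sin δ cos φ₁ , cos δ − sin φ₁ sin φ₂ ) = atan2(-0.310942, 0.271439) = -0.853124 rad = -48.880°.
λ₂ = λ₁ + Δλ = -41.220°.
The forward bearing on arrival equals the back-azimuth from the destination plus 180°.
Back-azimuth from P₂ (-7.45°, -41.22°) to P₁ (-65.40°, 7.66°), with Δλ' = λ₁ − λ₂ = 48.88°: atan2( sin Δλ' cos φ₁ , cos φ₂ sin φ₁ − sin φ₂ cos φ₁ cos Δλ' ) = 160.10°.
Final bearing = (160.10° + 180°) mod 360° = 340.10°.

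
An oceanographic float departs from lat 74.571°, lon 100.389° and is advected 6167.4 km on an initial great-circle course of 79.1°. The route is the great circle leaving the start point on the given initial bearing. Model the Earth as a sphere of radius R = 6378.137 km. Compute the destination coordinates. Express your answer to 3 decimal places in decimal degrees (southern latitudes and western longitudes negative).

The arc subtends δ = 6167.4/6378.137 = 0.966959 rad at the centre.
Start latitude φ₁ = 1.301509 rad; initial bearing θ = 1.380555 rad.
Destination latitude: φ₂ = arcsin( sin φ₁ cos δ + cos φ₁ sin δ cos θ ) = arcsin(0.588753) = 36.069°.
Δλ = atan2( sin θ sin δ cos φ₁ , cos δ − sin φ₁ sin φ₂ ) = atan2(0.215047, 0.000270) = 1.569541 rad = 89.928°.
λ₂ = 100.389° + 89.928° = 190.317°, normalized to (−180°, 180°] → -169.683°.

latitude 36.069°, longitude -169.683°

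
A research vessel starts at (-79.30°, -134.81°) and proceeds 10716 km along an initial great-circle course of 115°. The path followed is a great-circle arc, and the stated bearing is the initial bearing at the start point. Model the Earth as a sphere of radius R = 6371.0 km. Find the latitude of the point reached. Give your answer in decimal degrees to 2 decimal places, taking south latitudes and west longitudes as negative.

Angular distance δ = d/R = 10716 / 6371 = 1.681997 rad.
With φ₁ = -79.30° = -1.384046 rad and θ = 115° = 2.007129 rad:
Applying the spherical law of cosines for sides, sin φ₂ = sin φ₁ cos δ + cos φ₁ sin δ cos θ = 0.031060, so φ₂ = 1.78°.
Then Δλ = atan2(0.167232, -0.080451) = 2.019189 rad, from sin θ sin δ cos φ₁ over cos δ − sin φ₁ sin φ₂.
Hence λ₂ = -134.81° + 115.69° = -19.12°.

latitude 1.78°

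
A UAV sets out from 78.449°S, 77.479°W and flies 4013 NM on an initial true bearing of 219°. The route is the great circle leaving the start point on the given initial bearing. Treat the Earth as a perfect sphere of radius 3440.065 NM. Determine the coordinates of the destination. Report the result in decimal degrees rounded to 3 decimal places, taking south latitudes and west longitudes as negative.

latitude -31.900°, longitude 145.484°

Central angle δ = d/R = 1.166548 rad.
Converting: φ₁ = -1.369193 rad, θ = 3.822271 rad.
Destination latitude: φ₂ = arcsin( sin φ₁ cos δ + cos φ₁ sin δ cos θ ) = arcsin(-0.528435) = -31.900°.
Δλ = atan2( sin θ sin δ cos φ₁ , cos δ − sin φ₁ sin φ₂ ) = atan2(-0.115858, -0.124404) = -2.391750 rad = -137.037°.
λ₂ = -77.479° + -137.037° = -214.516°, normalized to (−180°, 180°] → 145.484°.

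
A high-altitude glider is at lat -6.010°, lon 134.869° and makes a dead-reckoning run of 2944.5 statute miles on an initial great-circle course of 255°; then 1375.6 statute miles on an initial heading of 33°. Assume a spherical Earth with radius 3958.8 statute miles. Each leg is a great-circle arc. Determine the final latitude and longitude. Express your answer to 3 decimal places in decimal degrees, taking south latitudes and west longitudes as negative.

Apply the spherical direct solution leg by leg, carrying full precision between legs.
Leg 1: from (-6.010°, 134.869°), δ = 2944.5/3958.8 = 0.743786 rad, θ = 255° → φ = -14.556°, λ = 92.361°.
Leg 2: from (-14.556°, 92.361°), δ = 1375.6/3958.8 = 0.347479 rad, θ = 33° → φ = 2.299°, λ = 103.058°.

latitude 2.299°, longitude 103.058°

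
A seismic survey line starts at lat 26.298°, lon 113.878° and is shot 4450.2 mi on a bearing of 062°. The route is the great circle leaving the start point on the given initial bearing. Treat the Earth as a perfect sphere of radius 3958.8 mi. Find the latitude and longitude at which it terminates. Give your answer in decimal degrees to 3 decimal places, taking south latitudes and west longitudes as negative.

The arc subtends δ = 4450.2/3958.8 = 1.124129 rad at the centre.
With φ₁ = 26.298° = 0.458987 rad and θ = 62° = 1.082104 rad:
Destination latitude: φ₂ = arcsin( sin φ₁ cos δ + cos φ₁ sin δ cos θ ) = arcsin(0.570967) = 34.818°.
Then Δλ = atan2(0.713905, 0.179002) = 1.325125 rad, from sin θ sin δ cos φ₁ over cos δ − sin φ₁ sin φ₂.
λ₂ = 113.878° + 75.924° = 189.802°, normalized to (−180°, 180°] → -170.198°.

latitude 34.818°, longitude -170.198°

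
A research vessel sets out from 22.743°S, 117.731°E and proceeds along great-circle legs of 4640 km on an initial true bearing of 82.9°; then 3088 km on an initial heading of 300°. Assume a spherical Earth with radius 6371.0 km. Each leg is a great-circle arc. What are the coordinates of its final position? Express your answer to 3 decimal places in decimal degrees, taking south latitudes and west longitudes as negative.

latitude 2.263°, longitude 136.442°

Apply the spherical direct solution leg by leg, carrying full precision between legs.
Leg 1: from (-22.743°, 117.731°), δ = 4640/6371 = 0.728300 rad, θ = 82.9° → φ = -12.278°, λ = 160.260°.
Leg 2: from (-12.278°, 160.260°), δ = 3088/6371 = 0.484696 rad, θ = 300° → φ = 2.263°, λ = 136.442°.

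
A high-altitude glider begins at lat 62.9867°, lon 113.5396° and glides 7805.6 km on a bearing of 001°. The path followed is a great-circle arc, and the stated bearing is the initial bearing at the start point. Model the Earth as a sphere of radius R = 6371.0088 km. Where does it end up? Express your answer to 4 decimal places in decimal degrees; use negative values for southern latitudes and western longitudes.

δ = 7805.6/6371.0088 = 1.225175 rad (70.1974°).
Start latitude φ₁ = 1.099325 rad; initial bearing θ = 0.017453 rad.
Applying the spherical law of cosines for sides, sin φ₂ = sin φ₁ cos δ + cos φ₁ sin δ cos θ = 0.729094, so φ₂ = 46.8105°.
Δλ = atan2( sin θ sin δ cos φ₁ , cos δ − sin φ₁ sin φ₂ ) = atan2(0.007458, -0.310769) = 3.117598 rad = 178.6252°.
λ₂ = 113.5396° + 178.6252° = 292.1648°, normalized to (−180°, 180°] → -67.8352°.

latitude 46.8105°, longitude -67.8352°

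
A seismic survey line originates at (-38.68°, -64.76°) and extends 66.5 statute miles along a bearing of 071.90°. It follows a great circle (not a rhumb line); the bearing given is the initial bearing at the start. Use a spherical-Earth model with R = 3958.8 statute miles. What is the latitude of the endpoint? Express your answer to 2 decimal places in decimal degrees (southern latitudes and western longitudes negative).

Central angle δ = d/R = 0.016798 rad.
With φ₁ = -38.68° = -0.675093 rad and θ = 71.9° = 1.254892 rad:
Applying the spherical law of cosines for sides, sin φ₂ = sin φ₁ cos δ + cos φ₁ sin δ cos θ = -0.620808, so φ₂ = -38.38°.
Δλ = atan2( sin θ sin δ cos φ₁ , cos δ − sin φ₁ sin φ₂ ) = atan2(0.012464, 0.611872) = 0.020367 rad = 1.17°.
Hence λ₂ = -64.76° + 1.17° = -63.59°.

latitude -38.38°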